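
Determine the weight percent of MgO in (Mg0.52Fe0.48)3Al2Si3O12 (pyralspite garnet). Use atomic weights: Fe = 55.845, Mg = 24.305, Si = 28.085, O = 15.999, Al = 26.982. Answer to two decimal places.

14.02 wt%

Molar mass of (Mg0.52Fe0.48)3Al2Si3O12 = 1.56*24.305 + 1.44*55.845 + 2*26.982 + 3*28.085 + 12*15.999 = 448.540 g/mol.
Each formula unit contains 1.56 Mg, equivalent to 1.56/1 = 1.5600 mol MgO.
M(MgO) = 1×24.305 + 1×15.999 = 40.304 g/mol.
Mass of MgO per formula unit = 1.5600 × 40.304 = 62.874 g.
MgO wt% = 62.874 / 448.540 × 100 = 14.02%.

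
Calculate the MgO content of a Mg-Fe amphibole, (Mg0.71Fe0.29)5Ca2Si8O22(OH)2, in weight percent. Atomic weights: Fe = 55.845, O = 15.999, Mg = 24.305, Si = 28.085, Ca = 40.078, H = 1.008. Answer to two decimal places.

16.67 wt%

M((Mg0.71Fe0.29)5Ca2Si8O22(OH)2) = 858.086 g/mol; M(MgO) = 40.304 g/mol.
Moles MgO per formula unit = 3.55 Mg ÷ 1 = 3.5500.
MgO fraction = (3.5500 × 40.304) / 858.086 = 143.079/858.086 = 0.1667.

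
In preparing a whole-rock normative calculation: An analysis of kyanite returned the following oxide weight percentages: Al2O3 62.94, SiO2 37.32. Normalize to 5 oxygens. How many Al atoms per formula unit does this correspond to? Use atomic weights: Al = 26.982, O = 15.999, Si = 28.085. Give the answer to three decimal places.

62.94 wt% Al2O3 ÷ 101.961 g/mol = 0.61729 mol, giving 1.23458 Al and 1.85187 O.
37.32 wt% SiO2 ÷ 60.083 g/mol = 0.62114 mol, giving 0.62114 Si and 1.24228 O.
Oxygen sums to 3.09415; scaling by 5/3.09415 = 1.61595 puts the formula on 5 O.
Al: 1.23458 × 1.61595 = 1.995 atoms per formula unit.

1.995 Al apfu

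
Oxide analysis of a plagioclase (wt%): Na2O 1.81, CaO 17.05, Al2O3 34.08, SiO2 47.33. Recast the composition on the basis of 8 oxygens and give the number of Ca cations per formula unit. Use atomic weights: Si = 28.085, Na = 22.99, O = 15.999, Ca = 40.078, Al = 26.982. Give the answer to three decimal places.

Na2O (M=61.979): mol = 0.02920; Na = 0.05840, O = 0.02920.
CaO (M=56.077): mol = 0.30405; Ca = 0.30405, O = 0.30405.
Al2O3 (M=101.961): mol = 0.33425; Al = 0.66850, O = 1.00275.
SiO2 (M=60.083): mol = 0.78774; Si = 0.78774, O = 1.57548.
ΣO = 2.91148; factor = 8/ΣO = 2.74774.
Ca apfu = 0.30405 × 2.74774 = 0.835.

0.835 Ca apfu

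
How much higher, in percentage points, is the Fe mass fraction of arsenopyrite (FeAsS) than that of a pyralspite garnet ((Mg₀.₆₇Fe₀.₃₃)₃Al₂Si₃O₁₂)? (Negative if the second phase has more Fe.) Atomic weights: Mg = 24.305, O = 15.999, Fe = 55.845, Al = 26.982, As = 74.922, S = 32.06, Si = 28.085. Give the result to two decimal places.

M(FeAsS) = 162.827 g/mol, so wt% Fe = 55.845/162.827 × 100 = 34.30%.
M((Mg₀.₆₇Fe₀.₃₃)₃Al₂Si₃O₁₂) = 434.347 g/mol, so wt% Fe = 55.287/434.347 × 100 = 12.73%.
34.30 − 12.73 = 21.57 pp.

21.57 percentage points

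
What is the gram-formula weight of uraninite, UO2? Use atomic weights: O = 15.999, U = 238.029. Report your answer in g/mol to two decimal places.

270.03 g/mol

The formula mass is the sum 1·238.029 + 2·15.999.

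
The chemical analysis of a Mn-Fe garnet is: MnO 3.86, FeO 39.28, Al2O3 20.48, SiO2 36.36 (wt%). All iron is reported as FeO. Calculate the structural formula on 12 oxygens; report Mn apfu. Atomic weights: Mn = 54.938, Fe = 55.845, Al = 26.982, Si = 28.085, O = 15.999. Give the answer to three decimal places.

0.270 Mn apfu

MnO (M=70.937): mol = 0.05441; Mn = 0.05441, O = 0.05441.
FeO (M=71.844): mol = 0.54674; Fe = 0.54674, O = 0.54674.
Al2O3 (M=101.961): mol = 0.20086; Al = 0.40172, O = 0.60258.
SiO2 (M=60.083): mol = 0.60516; Si = 0.60516, O = 1.21032.
ΣO = 2.41405; factor = 12/ΣO = 4.97090.
Mn apfu = 0.05441 × 4.97090 = 0.270.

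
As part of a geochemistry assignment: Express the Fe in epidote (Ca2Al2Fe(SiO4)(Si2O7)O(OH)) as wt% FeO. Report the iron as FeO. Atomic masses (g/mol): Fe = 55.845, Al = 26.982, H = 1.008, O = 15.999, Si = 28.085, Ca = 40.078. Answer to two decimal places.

M(Ca2Al2Fe(SiO4)(Si2O7)O(OH)) = 483.215 g/mol; M(FeO) = 71.844 g/mol.
Moles FeO per formula unit = 1 Fe ÷ 1 = 1.0000.
FeO fraction = (1.0000 × 71.844) / 483.215 = 71.844/483.215 = 0.1487.

14.87 wt%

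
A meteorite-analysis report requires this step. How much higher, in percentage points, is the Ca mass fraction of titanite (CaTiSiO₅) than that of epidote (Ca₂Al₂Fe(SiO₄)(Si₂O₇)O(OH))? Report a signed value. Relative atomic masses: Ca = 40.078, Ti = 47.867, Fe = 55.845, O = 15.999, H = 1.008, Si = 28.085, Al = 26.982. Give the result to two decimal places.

Ca in CaTiSiO₅: molar mass 196.025 g/mol; 1×40.078 = 40.078 g → 20.45 wt%.
Ca in Ca₂Al₂Fe(SiO₄)(Si₂O₇)O(OH): molar mass 483.215 g/mol; 2×40.078 = 80.156 g → 16.59 wt%.
Difference = 20.45 − 16.59 = 3.86 percentage points.

3.86 percentage points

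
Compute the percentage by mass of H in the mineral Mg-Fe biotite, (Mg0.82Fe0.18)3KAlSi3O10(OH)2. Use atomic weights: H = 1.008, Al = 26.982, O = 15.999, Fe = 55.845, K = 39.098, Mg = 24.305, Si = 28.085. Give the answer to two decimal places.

M((Mg0.82Fe0.18)3KAlSi3O10(OH)2) = 434.286 g/mol.
H contributes 2 × 1.008 = 2.016 g per mole.
2.016/434.286 = 0.0046 → 0.46%.

0.46 mass %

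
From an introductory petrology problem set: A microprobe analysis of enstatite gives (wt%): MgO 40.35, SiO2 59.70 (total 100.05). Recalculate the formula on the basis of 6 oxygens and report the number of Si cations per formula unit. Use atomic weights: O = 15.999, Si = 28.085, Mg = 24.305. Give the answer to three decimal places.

1.995 Si apfu

40.35 wt% MgO ÷ 40.304 g/mol = 1.00114 mol, giving 1.00114 Mg and 1.00114 O.
59.70 wt% SiO2 ÷ 60.083 g/mol = 0.99363 mol, giving 0.99363 Si and 1.98726 O.
Oxygen sums to 2.98840; scaling by 6/2.98840 = 2.00776 puts the formula on 6 O.
Si: 0.99363 × 2.00776 = 1.995 atoms per formula unit.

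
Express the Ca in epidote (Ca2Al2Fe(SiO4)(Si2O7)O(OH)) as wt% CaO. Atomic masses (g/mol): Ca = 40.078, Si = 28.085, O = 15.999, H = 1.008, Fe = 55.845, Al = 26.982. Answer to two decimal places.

M(Ca2Al2Fe(SiO4)(Si2O7)O(OH)) = 483.215 g/mol; M(CaO) = 56.077 g/mol.
Moles CaO per formula unit = 2 Ca ÷ 1 = 2.0000.
CaO fraction = (2.0000 × 56.077) / 483.215 = 112.154/483.215 = 0.2321.

23.21 wt%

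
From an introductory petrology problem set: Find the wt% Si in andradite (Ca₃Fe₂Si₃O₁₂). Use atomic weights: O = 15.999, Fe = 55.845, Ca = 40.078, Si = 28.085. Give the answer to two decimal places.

M(Ca₃Fe₂Si₃O₁₂) = 508.167 g/mol.
Si contributes 3 × 28.085 = 84.255 g per mole.
84.255/508.167 = 0.1658 → 16.58%.

16.58 mass %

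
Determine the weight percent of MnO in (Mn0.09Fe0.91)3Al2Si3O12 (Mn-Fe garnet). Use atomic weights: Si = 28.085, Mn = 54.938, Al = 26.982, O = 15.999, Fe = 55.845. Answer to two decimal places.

3.85 wt%

Formula mass = 497.497 g/mol.
0.27 Mn → 0.2700 mol MnO per formula unit; M(MnO) = 70.937, so MnO mass = 19.153 g.
19.153/497.497 × 100 = 3.85 wt%.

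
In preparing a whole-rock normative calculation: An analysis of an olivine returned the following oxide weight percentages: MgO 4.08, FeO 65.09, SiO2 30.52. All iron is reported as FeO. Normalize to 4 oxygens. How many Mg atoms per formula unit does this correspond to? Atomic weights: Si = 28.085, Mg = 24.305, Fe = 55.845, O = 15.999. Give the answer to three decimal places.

4.08 wt% MgO ÷ 40.304 g/mol = 0.10123 mol, giving 0.10123 Mg and 0.10123 O.
65.09 wt% FeO ÷ 71.844 g/mol = 0.90599 mol, giving 0.90599 Fe and 0.90599 O.
30.52 wt% SiO2 ÷ 60.083 g/mol = 0.50796 mol, giving 0.50796 Si and 1.01592 O.
Oxygen sums to 2.02314; scaling by 4/2.02314 = 1.97712 puts the formula on 4 O.
Mg: 0.10123 × 1.97712 = 0.200 atoms per formula unit.

0.200 Mg apfu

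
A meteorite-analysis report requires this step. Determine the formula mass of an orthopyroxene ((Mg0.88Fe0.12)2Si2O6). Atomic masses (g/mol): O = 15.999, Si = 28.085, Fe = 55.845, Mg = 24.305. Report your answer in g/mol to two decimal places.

Mg: 1.76 × 24.305 = 42.7768
Fe: 0.24 × 55.845 = 13.4028
Si: 2 × 28.085 = 56.1700
O: 6 × 15.999 = 95.9940
Summing the contributions gives the formula mass.

208.34 g/mol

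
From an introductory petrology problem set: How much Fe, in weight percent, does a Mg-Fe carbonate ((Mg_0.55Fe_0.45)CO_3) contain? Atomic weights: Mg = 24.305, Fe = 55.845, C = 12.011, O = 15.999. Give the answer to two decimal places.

M((Mg_0.55Fe_0.45)CO_3) = 98.506 g/mol.
Fe contributes 0.45 × 55.845 = 25.130 g per mole.
25.130/98.506 = 0.2551 → 25.51%.

25.51 weight percent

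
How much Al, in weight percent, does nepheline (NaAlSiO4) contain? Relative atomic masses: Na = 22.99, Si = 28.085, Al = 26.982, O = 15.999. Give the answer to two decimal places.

Formula mass = 1*22.99 + 1*26.982 + 1*28.085 + 4*15.999 = 142.053 g/mol, of which 26.982 g is Al.
So Al makes up 26.982/142.053 = 0.1899 of the mass, i.e. 18.99%.

18.99 weight percent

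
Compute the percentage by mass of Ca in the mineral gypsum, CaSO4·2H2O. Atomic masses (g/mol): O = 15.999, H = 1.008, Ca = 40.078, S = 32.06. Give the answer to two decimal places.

Formula mass = 1*40.078 + 1*32.06 + 6*15.999 + 4*1.008 = 172.164 g/mol, of which 40.078 g is Ca.
So Ca makes up 40.078/172.164 = 0.2328 of the mass, i.e. 23.28%.

23.28 mass %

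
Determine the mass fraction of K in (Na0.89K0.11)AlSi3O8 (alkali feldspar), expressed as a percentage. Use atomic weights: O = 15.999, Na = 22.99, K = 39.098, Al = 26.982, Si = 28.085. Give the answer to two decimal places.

M((Na0.89K0.11)AlSi3O8) = 263.991 g/mol.
K contributes 0.11 × 39.098 = 4.301 g per mole.
4.301/263.991 = 0.0163 → 1.63%.

1.63 weight percent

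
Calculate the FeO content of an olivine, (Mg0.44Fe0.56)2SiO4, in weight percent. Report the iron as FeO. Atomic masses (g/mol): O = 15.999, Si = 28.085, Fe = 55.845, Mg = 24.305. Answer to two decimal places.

Molar mass of (Mg0.44Fe0.56)2SiO4 = 0.88*24.305 + 1.12*55.845 + 1*28.085 + 4*15.999 = 176.016 g/mol.
Each formula unit contains 1.12 Fe, equivalent to 1.12/1 = 1.1200 mol FeO.
M(FeO) = 1×55.845 + 1×15.999 = 71.844 g/mol.
Mass of FeO per formula unit = 1.1200 × 71.844 = 80.465 g.
FeO wt% = 80.465 / 176.016 × 100 = 45.71%.

45.71 wt%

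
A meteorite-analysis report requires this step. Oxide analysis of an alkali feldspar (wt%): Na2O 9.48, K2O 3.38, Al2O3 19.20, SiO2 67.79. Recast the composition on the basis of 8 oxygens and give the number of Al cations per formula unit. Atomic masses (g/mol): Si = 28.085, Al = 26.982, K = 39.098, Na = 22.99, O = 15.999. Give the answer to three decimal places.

1.001 Al apfu

Na2O: 9.48/61.979 = 0.15296 mol → 0.30592 mol Na, 0.15296 mol O.
K2O: 3.38/94.195 = 0.03588 mol → 0.07176 mol K, 0.03588 mol O.
Al2O3: 19.20/101.961 = 0.18831 mol → 0.37662 mol Al, 0.56493 mol O.
SiO2: 67.79/60.083 = 1.12827 mol → 1.12827 mol Si, 2.25654 mol O.
Total oxygen = 3.01031 mol. Normalization factor = 8/3.01031 = 2.65753.
Al per 8 O = 0.37662 × 2.65753 = 1.001.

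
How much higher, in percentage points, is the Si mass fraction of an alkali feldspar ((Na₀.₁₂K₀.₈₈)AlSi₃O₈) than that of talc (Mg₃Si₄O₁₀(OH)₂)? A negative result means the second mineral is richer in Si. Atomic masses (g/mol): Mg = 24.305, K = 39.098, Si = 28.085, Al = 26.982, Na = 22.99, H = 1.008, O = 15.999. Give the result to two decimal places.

0.86 percentage points

M((Na₀.₁₂K₀.₈₈)AlSi₃O₈) = 276.394 g/mol, so wt% Si = 84.255/276.394 × 100 = 30.48%.
M(Mg₃Si₄O₁₀(OH)₂) = 379.259 g/mol, so wt% Si = 112.340/379.259 × 100 = 29.62%.
30.48 − 29.62 = 0.86 pp.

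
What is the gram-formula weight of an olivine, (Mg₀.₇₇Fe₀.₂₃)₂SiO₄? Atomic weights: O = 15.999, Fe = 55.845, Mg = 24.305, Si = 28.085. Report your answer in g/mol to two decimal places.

155.20 g/mol

M = 1.54·24.305 + 0.46·55.845 + 1·28.085 + 4·15.999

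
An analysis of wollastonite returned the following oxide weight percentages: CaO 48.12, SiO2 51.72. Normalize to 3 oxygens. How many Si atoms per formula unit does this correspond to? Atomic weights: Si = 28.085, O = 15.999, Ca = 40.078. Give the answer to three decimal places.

CaO: 48.12/56.077 = 0.85811 mol → 0.85811 mol Ca, 0.85811 mol O.
SiO2: 51.72/60.083 = 0.86081 mol → 0.86081 mol Si, 1.72162 mol O.
Total oxygen = 2.57973 mol. Normalization factor = 3/2.57973 = 1.16291.
Si per 3 O = 0.86081 × 1.16291 = 1.001.

1.001 Si apfu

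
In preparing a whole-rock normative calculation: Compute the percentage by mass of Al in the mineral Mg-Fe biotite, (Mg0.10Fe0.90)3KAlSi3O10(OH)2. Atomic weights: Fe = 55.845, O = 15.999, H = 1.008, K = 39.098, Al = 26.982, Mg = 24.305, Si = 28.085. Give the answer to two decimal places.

5.37 mass %

Formula mass = 0.30×24.305 + 2.70×55.845 + 1×39.098 + 1×26.982 + 3×28.085 + 12×15.999 + 2×1.008 = 502.412 g/mol, of which 26.982 g is Al.
So Al makes up 26.982/502.412 = 0.0537 of the mass, i.e. 5.37%.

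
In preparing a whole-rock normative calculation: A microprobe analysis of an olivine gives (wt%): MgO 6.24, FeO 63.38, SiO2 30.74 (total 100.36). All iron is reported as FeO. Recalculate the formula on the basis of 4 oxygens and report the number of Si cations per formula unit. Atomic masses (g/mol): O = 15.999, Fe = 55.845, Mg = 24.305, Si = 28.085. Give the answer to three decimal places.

0.993 Si apfu

MgO: 6.24/40.304 = 0.15482 mol → 0.15482 mol Mg, 0.15482 mol O.
FeO: 63.38/71.844 = 0.88219 mol → 0.88219 mol Fe, 0.88219 mol O.
SiO2: 30.74/60.083 = 0.51163 mol → 0.51163 mol Si, 1.02326 mol O.
Total oxygen = 2.06027 mol. Normalization factor = 4/2.06027 = 1.94149.
Si per 4 O = 0.51163 × 1.94149 = 0.993.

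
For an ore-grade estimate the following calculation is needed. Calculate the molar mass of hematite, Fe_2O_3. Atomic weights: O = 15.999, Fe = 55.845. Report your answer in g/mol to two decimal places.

The formula mass is the sum 2*55.845 + 3*15.999.

159.69 g/mol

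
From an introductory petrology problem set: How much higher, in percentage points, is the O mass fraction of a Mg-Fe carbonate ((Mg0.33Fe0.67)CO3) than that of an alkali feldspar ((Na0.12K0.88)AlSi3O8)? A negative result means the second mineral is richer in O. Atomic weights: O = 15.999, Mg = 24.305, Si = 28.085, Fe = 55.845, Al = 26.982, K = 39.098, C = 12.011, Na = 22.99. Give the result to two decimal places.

O in (Mg0.33Fe0.67)CO3: molar mass 105.445 g/mol; 3×15.999 = 47.997 g → 45.52 wt%.
O in (Na0.12K0.88)AlSi3O8: molar mass 276.394 g/mol; 8×15.999 = 127.992 g → 46.31 wt%.
Difference = 45.52 − 46.31 = -0.79 percentage points.

-0.79 percentage points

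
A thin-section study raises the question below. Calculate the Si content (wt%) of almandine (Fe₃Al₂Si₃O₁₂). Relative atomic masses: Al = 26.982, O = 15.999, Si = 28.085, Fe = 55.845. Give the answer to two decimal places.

16.93 wt%

M(Fe₃Al₂Si₃O₁₂) = 497.742 g/mol.
Si contributes 3 × 28.085 = 84.255 g per mole.
84.255/497.742 = 0.1693 → 16.93%.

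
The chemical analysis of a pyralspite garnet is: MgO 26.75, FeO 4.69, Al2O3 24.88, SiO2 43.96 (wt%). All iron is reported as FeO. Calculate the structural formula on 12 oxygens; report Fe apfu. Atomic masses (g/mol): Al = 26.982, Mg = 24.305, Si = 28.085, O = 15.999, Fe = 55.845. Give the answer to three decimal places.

MgO (M=40.304): mol = 0.66371; Mg = 0.66371, O = 0.66371.
FeO (M=71.844): mol = 0.06528; Fe = 0.06528, O = 0.06528.
Al2O3 (M=101.961): mol = 0.24401; Al = 0.48802, O = 0.73203.
SiO2 (M=60.083): mol = 0.73165; Si = 0.73165, O = 1.46330.
ΣO = 2.92432; factor = 12/ΣO = 4.10352.
Fe apfu = 0.06528 × 4.10352 = 0.268.

0.268 Fe apfu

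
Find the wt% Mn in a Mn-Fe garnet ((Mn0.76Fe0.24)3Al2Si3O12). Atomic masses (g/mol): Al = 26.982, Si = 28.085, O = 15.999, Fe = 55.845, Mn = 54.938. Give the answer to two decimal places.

25.27 wt%

Formula mass = 2.28*54.938 + 0.72*55.845 + 2*26.982 + 3*28.085 + 12*15.999 = 495.674 g/mol, of which 125.259 g is Mn.
So Mn makes up 125.259/495.674 = 0.2527 of the mass, i.e. 25.27%.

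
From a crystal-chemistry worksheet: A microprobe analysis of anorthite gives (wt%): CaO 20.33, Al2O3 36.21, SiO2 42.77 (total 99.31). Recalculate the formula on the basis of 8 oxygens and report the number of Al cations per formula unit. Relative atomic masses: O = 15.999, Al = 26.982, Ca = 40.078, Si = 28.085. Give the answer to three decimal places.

20.33 wt% CaO ÷ 56.077 g/mol = 0.36254 mol, giving 0.36254 Ca and 0.36254 O.
36.21 wt% Al2O3 ÷ 101.961 g/mol = 0.35514 mol, giving 0.71028 Al and 1.06542 O.
42.77 wt% SiO2 ÷ 60.083 g/mol = 0.71185 mol, giving 0.71185 Si and 1.42370 O.
Oxygen sums to 2.85166; scaling by 8/2.85166 = 2.80538 puts the formula on 8 O.
Al: 0.71028 × 2.80538 = 1.993 atoms per formula unit.

1.993 Al apfu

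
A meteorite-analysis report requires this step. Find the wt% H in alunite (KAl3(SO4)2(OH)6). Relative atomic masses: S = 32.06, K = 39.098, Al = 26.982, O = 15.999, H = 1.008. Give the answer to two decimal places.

Molar mass of KAl3(SO4)2(OH)6: 1·39.098 + 3·26.982 + 2·32.06 + 14·15.999 + 6·1.008 = 414.198 g/mol.
Mass of H per formula unit: 6 × 1.008 = 6.048 g.
Weight fraction H = 6.048 / 414.198 = 0.0146.

1.46 wt%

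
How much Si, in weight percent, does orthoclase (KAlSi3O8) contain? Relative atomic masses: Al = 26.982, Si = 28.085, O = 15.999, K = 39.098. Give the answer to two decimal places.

30.27 weight percent

Formula mass = 1·39.098 + 1·26.982 + 3·28.085 + 8·15.999 = 278.327 g/mol, of which 84.255 g is Si.
So Si makes up 84.255/278.327 = 0.3027 of the mass, i.e. 30.27%.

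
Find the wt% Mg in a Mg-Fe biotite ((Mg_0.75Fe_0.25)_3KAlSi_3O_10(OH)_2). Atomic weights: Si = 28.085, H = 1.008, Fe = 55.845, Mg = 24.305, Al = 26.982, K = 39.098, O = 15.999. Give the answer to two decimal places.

12.40 wt%

Molar mass of (Mg_0.75Fe_0.25)_3KAlSi_3O_10(OH)_2: 2.25×24.305 + 0.75×55.845 + 1×39.098 + 1×26.982 + 3×28.085 + 12×15.999 + 2×1.008 = 440.909 g/mol.
Mass of Mg per formula unit: 2.25 × 24.305 = 54.686 g.
Weight fraction Mg = 54.686 / 440.909 = 0.1240.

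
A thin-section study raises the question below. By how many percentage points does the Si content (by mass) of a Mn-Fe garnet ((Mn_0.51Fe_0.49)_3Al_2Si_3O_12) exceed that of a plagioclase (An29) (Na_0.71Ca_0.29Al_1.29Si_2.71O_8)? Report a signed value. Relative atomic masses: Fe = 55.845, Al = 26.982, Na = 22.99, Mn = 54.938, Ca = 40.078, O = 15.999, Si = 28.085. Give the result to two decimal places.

-11.55 percentage points

First mineral: 84.255 g Si in 496.354 g formula = 16.97 wt% Si.
Second mineral: 76.110 g Si in 266.855 g formula = 28.52 wt% Si.
16.97% − 28.52% gives a difference of -11.55 percentage points.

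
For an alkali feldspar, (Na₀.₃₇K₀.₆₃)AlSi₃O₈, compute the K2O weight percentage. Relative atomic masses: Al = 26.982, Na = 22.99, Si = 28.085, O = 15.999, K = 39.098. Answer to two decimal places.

Formula mass = 272.367 g/mol.
0.63 K → 0.3150 mol K2O per formula unit; M(K2O) = 94.195, so K2O mass = 29.671 g.
29.671/272.367 × 100 = 10.89 wt%.

10.89 wt%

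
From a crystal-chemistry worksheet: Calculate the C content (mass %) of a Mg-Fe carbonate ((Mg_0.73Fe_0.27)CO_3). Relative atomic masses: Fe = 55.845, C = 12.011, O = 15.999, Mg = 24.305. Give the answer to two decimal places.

12.94 mass %

Molar mass of (Mg_0.73Fe_0.27)CO_3: 0.73·24.305 + 0.27·55.845 + 1·12.011 + 3·15.999 = 92.829 g/mol.
Mass of C per formula unit: 1 × 12.011 = 12.011 g.
Weight fraction C = 12.011 / 92.829 = 0.1294.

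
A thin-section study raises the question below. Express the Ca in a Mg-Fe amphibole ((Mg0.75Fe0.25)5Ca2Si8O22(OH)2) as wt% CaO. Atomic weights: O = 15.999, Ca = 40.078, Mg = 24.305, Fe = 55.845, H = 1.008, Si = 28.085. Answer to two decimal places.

Molar mass of (Mg0.75Fe0.25)5Ca2Si8O22(OH)2 = 3.75×24.305 + 1.25×55.845 + 2×40.078 + 8×28.085 + 24×15.999 + 2×1.008 = 851.778 g/mol.
Each formula unit contains 2 Ca, equivalent to 2/1 = 2.0000 mol CaO.
M(CaO) = 1×40.078 + 1×15.999 = 56.077 g/mol.
Mass of CaO per formula unit = 2.0000 × 56.077 = 112.154 g.
CaO wt% = 112.154 / 851.778 × 100 = 13.17%.

13.17 wt%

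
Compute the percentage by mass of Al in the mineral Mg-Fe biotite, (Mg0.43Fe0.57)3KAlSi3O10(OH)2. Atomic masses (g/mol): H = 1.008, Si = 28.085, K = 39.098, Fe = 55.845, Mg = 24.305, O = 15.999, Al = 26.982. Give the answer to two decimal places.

Molar mass of (Mg0.43Fe0.57)3KAlSi3O10(OH)2: 1.29*24.305 + 1.71*55.845 + 1*39.098 + 1*26.982 + 3*28.085 + 12*15.999 + 2*1.008 = 471.187 g/mol.
Mass of Al per formula unit: 1 × 26.982 = 26.982 g.
Weight fraction Al = 26.982 / 471.187 = 0.0573.

5.73 wt%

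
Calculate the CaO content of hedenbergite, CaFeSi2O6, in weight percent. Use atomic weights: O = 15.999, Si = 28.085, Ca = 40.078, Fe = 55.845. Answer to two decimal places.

M(CaFeSi2O6) = 248.087 g/mol; M(CaO) = 56.077 g/mol.
Moles CaO per formula unit = 1 Ca ÷ 1 = 1.0000.
CaO fraction = (1.0000 × 56.077) / 248.087 = 56.077/248.087 = 0.2260.

22.60 wt%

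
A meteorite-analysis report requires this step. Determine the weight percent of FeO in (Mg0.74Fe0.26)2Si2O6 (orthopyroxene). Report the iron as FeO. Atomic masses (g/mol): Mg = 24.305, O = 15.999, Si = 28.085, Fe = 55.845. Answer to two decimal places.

Formula mass = 217.175 g/mol.
0.52 Fe → 0.5200 mol FeO per formula unit; M(FeO) = 71.844, so FeO mass = 37.359 g.
37.359/217.175 × 100 = 17.20 wt%.

17.20 wt%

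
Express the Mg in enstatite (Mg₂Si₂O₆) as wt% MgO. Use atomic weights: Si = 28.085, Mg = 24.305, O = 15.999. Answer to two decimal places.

M(Mg₂Si₂O₆) = 200.774 g/mol; M(MgO) = 40.304 g/mol.
Moles MgO per formula unit = 2 Mg ÷ 1 = 2.0000.
MgO fraction = (2.0000 × 40.304) / 200.774 = 80.608/200.774 = 0.4015.

40.15 wt%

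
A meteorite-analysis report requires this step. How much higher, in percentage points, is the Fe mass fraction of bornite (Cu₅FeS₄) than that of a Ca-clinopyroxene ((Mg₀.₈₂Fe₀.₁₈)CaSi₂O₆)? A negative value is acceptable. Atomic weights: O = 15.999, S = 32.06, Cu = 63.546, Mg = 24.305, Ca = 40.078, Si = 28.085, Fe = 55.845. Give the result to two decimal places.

M(Cu₅FeS₄) = 501.815 g/mol, so wt% Fe = 55.845/501.815 × 100 = 11.13%.
M((Mg₀.₈₂Fe₀.₁₈)CaSi₂O₆) = 222.224 g/mol, so wt% Fe = 10.052/222.224 × 100 = 4.52%.
11.13 − 4.52 = 6.61 pp.

6.61 percentage points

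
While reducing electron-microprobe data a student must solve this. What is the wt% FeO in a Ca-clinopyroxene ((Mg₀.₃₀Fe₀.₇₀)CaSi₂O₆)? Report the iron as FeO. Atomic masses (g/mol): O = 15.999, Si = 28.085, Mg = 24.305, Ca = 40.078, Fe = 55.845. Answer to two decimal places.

21.08 wt%

Molar mass of (Mg₀.₃₀Fe₀.₇₀)CaSi₂O₆ = 0.30*24.305 + 0.70*55.845 + 1*40.078 + 2*28.085 + 6*15.999 = 238.625 g/mol.
Each formula unit contains 0.70 Fe, equivalent to 0.70/1 = 0.7000 mol FeO.
M(FeO) = 1×55.845 + 1×15.999 = 71.844 g/mol.
Mass of FeO per formula unit = 0.7000 × 71.844 = 50.291 g.
FeO wt% = 50.291 / 238.625 × 100 = 21.08%.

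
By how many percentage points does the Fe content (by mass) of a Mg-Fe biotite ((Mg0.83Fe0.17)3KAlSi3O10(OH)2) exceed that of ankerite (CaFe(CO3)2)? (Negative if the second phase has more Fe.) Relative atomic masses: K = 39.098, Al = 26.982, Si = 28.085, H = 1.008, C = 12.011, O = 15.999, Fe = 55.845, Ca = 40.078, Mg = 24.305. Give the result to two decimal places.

-19.29 percentage points

Fe in (Mg0.83Fe0.17)3KAlSi3O10(OH)2: molar mass 433.339 g/mol; 0.51×55.845 = 28.481 g → 6.57 wt%.
Fe in CaFe(CO3)2: molar mass 215.939 g/mol; 1×55.845 = 55.845 g → 25.86 wt%.
Difference = 6.57 − 25.86 = -19.29 percentage points.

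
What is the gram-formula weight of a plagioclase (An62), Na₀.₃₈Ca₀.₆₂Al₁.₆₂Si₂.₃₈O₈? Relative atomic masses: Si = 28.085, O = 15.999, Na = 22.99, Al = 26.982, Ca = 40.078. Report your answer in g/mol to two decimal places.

M = 0.38×22.99 + 0.62×40.078 + 1.62×26.982 + 2.38×28.085 + 8×15.999

272.13 g/mol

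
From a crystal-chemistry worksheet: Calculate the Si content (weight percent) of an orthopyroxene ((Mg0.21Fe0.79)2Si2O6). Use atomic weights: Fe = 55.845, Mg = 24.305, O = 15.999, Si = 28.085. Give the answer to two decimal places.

Molar mass of (Mg0.21Fe0.79)2Si2O6: 0.42·24.305 + 1.58·55.845 + 2·28.085 + 6·15.999 = 250.607 g/mol.
Mass of Si per formula unit: 2 × 28.085 = 56.170 g.
Weight fraction Si = 56.170 / 250.607 = 0.2241.

22.41 weight percent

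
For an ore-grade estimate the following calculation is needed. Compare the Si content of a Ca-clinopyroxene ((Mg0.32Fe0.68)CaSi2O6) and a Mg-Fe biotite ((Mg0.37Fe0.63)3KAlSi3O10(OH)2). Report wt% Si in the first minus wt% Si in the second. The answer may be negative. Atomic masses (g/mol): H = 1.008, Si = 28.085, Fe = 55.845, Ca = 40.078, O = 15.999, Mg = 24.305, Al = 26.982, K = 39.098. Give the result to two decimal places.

First mineral: 56.170 g Si in 237.994 g formula = 23.60 wt% Si.
Second mineral: 84.255 g Si in 476.865 g formula = 17.67 wt% Si.
23.60% − 17.67% gives a difference of 5.93 percentage points.

5.93 percentage points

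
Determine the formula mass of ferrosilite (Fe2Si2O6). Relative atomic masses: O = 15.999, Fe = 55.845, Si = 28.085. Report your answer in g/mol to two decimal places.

The formula mass is the sum 2·55.845 + 2·28.085 + 6·15.999.

263.85 g/mol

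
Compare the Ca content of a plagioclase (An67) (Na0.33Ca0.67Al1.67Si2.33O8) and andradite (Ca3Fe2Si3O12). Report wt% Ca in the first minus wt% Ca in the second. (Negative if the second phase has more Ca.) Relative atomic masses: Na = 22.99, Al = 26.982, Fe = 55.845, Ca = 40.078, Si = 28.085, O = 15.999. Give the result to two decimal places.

Ca in Na0.33Ca0.67Al1.67Si2.33O8: molar mass 272.929 g/mol; 0.67×40.078 = 26.852 g → 9.84 wt%.
Ca in Ca3Fe2Si3O12: molar mass 508.167 g/mol; 3×40.078 = 120.234 g → 23.66 wt%.
Difference = 9.84 − 23.66 = -13.82 percentage points.

-13.82 percentage points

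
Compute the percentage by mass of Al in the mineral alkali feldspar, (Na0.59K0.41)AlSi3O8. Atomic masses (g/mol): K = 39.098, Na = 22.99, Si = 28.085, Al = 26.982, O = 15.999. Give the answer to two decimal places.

Formula mass = 0.59×22.99 + 0.41×39.098 + 1×26.982 + 3×28.085 + 8×15.999 = 268.823 g/mol, of which 26.982 g is Al.
So Al makes up 26.982/268.823 = 0.1004 of the mass, i.e. 10.04%.

10.04 mass %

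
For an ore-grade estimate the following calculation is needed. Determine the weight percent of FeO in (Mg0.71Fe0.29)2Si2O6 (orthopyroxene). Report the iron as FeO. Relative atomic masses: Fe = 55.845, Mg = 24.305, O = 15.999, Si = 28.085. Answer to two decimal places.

Molar mass of (Mg0.71Fe0.29)2Si2O6 = 1.42*24.305 + 0.58*55.845 + 2*28.085 + 6*15.999 = 219.067 g/mol.
Each formula unit contains 0.58 Fe, equivalent to 0.58/1 = 0.5800 mol FeO.
M(FeO) = 1×55.845 + 1×15.999 = 71.844 g/mol.
Mass of FeO per formula unit = 0.5800 × 71.844 = 41.670 g.
FeO wt% = 41.670 / 219.067 × 100 = 19.02%.

19.02 wt%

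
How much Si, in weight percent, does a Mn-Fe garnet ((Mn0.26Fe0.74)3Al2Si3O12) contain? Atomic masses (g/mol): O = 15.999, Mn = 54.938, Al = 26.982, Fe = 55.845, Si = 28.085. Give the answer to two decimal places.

Formula mass = 0.78·54.938 + 2.22·55.845 + 2·26.982 + 3·28.085 + 12·15.999 = 497.035 g/mol, of which 84.255 g is Si.
So Si makes up 84.255/497.035 = 0.1695 of the mass, i.e. 16.95%.

16.95 weight percent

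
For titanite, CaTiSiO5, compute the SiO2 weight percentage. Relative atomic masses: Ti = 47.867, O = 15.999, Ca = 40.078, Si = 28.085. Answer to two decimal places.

30.65 wt%

Formula mass = 196.025 g/mol.
1 Si → 1.0000 mol SiO2 per formula unit; M(SiO2) = 60.083, so SiO2 mass = 60.083 g.
60.083/196.025 × 100 = 30.65 wt%.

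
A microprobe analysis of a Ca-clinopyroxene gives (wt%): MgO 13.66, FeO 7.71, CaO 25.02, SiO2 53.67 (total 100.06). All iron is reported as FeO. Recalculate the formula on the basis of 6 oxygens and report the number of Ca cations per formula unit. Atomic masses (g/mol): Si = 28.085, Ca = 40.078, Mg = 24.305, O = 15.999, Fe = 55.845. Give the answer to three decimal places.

0.999 Ca apfu

MgO (M=40.304): mol = 0.33892; Mg = 0.33892, O = 0.33892.
FeO (M=71.844): mol = 0.10732; Fe = 0.10732, O = 0.10732.
CaO (M=56.077): mol = 0.44617; Ca = 0.44617, O = 0.44617.
SiO2 (M=60.083): mol = 0.89326; Si = 0.89326, O = 1.78652.
ΣO = 2.67893; factor = 6/ΣO = 2.23970.
Ca apfu = 0.44617 × 2.23970 = 0.999.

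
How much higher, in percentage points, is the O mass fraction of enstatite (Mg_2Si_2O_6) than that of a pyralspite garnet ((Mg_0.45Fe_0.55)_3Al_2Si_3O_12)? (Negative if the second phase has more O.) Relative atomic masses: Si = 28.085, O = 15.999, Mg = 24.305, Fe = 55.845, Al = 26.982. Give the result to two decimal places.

5.63 percentage points

M(Mg_2Si_2O_6) = 200.774 g/mol, so wt% O = 95.994/200.774 × 100 = 47.81%.
M((Mg_0.45Fe_0.55)_3Al_2Si_3O_12) = 455.163 g/mol, so wt% O = 191.988/455.163 × 100 = 42.18%.
47.81 − 42.18 = 5.63 pp.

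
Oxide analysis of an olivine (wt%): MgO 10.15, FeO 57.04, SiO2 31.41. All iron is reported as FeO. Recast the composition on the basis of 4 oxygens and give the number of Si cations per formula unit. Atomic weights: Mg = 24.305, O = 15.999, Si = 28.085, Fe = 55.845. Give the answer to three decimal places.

MgO: 10.15/40.304 = 0.25184 mol → 0.25184 mol Mg, 0.25184 mol O.
FeO: 57.04/71.844 = 0.79394 mol → 0.79394 mol Fe, 0.79394 mol O.
SiO2: 31.41/60.083 = 0.52278 mol → 0.52278 mol Si, 1.04556 mol O.
Total oxygen = 2.09134 mol. Normalization factor = 4/2.09134 = 1.91265.
Si per 4 O = 0.52278 × 1.91265 = 1.000.

1.000 Si apfu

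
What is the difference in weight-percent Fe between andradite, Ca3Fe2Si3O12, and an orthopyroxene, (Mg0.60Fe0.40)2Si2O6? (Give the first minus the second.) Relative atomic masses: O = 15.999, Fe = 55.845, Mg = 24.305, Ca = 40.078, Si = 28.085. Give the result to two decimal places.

2.21 percentage points

First mineral: 111.690 g Fe in 508.167 g formula = 21.98 wt% Fe.
Second mineral: 44.676 g Fe in 226.006 g formula = 19.77 wt% Fe.
21.98% − 19.77% gives a difference of 2.21 percentage points.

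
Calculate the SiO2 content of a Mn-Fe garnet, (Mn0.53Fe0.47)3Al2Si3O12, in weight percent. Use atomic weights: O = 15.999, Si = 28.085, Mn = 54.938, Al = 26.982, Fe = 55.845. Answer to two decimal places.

36.32 wt%

Formula mass = 496.300 g/mol.
3 Si → 3.0000 mol SiO2 per formula unit; M(SiO2) = 60.083, so SiO2 mass = 180.249 g.
180.249/496.300 × 100 = 36.32 wt%.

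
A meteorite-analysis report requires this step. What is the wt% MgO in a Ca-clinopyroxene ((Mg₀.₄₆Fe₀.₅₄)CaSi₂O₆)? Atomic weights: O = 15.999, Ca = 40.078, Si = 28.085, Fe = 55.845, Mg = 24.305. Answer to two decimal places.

Formula mass = 233.579 g/mol.
0.46 Mg → 0.4600 mol MgO per formula unit; M(MgO) = 40.304, so MgO mass = 18.540 g.
18.540/233.579 × 100 = 7.94 wt%.

7.94 wt%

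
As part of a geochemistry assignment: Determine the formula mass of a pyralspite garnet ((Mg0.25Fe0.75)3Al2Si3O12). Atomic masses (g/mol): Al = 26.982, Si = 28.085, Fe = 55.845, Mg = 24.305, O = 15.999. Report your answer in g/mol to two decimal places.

The formula mass is the sum 0.75(24.305) + 2.25(55.845) + 2(26.982) + 3(28.085) + 12(15.999).

474.09 g/mol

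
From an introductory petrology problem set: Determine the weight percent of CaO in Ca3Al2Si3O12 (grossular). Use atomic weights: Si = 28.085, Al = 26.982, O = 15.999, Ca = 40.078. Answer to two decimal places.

37.35 wt%

Formula mass = 450.441 g/mol.
3 Ca → 3.0000 mol CaO per formula unit; M(CaO) = 56.077, so CaO mass = 168.231 g.
168.231/450.441 × 100 = 37.35 wt%.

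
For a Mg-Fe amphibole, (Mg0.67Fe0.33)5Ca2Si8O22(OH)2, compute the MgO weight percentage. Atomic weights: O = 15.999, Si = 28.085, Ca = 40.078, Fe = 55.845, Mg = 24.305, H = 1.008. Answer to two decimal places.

M((Mg0.67Fe0.33)5Ca2Si8O22(OH)2) = 864.394 g/mol; M(MgO) = 40.304 g/mol.
Moles MgO per formula unit = 3.35 Mg ÷ 1 = 3.3500.
MgO fraction = (3.3500 × 40.304) / 864.394 = 135.018/864.394 = 0.1562.

15.62 wt%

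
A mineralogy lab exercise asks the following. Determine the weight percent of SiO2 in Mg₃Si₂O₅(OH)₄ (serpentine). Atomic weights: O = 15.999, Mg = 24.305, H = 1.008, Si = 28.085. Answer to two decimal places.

43.36 wt%

M(Mg₃Si₂O₅(OH)₄) = 277.108 g/mol; M(SiO2) = 60.083 g/mol.
Moles SiO2 per formula unit = 2 Si ÷ 1 = 2.0000.
SiO2 fraction = (2.0000 × 60.083) / 277.108 = 120.166/277.108 = 0.4336.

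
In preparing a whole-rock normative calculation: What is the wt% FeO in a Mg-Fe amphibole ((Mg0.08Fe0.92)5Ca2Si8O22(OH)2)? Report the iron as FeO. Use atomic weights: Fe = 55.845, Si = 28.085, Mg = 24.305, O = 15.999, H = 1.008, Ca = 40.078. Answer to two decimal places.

Molar mass of (Mg0.08Fe0.92)5Ca2Si8O22(OH)2 = 0.40·24.305 + 4.60·55.845 + 2·40.078 + 8·28.085 + 24·15.999 + 2·1.008 = 957.437 g/mol.
Each formula unit contains 4.60 Fe, equivalent to 4.60/1 = 4.6000 mol FeO.
M(FeO) = 1×55.845 + 1×15.999 = 71.844 g/mol.
Mass of FeO per formula unit = 4.6000 × 71.844 = 330.482 g.
FeO wt% = 330.482 / 957.437 × 100 = 34.52%.

34.52 wt%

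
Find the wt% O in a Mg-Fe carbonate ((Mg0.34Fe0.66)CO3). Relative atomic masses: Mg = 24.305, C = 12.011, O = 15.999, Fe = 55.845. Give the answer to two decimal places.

45.66 weight percent

Formula mass = 0.34·24.305 + 0.66·55.845 + 1·12.011 + 3·15.999 = 105.129 g/mol, of which 47.997 g is O.
So O makes up 47.997/105.129 = 0.4566 of the mass, i.e. 45.66%.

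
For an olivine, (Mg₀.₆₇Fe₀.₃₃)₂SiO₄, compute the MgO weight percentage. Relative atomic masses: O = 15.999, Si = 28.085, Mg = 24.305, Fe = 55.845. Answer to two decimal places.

33.44 wt%

M((Mg₀.₆₇Fe₀.₃₃)₂SiO₄) = 161.507 g/mol; M(MgO) = 40.304 g/mol.
Moles MgO per formula unit = 1.34 Mg ÷ 1 = 1.3400.
MgO fraction = (1.3400 × 40.304) / 161.507 = 54.007/161.507 = 0.3344.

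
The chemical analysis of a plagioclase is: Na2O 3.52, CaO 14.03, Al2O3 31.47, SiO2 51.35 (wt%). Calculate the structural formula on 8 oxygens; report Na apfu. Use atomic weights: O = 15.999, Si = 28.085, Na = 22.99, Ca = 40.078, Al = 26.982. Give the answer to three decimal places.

0.309 Na apfu

Na2O (M=61.979): mol = 0.05679; Na = 0.11358, O = 0.05679.
CaO (M=56.077): mol = 0.25019; Ca = 0.25019, O = 0.25019.
Al2O3 (M=101.961): mol = 0.30865; Al = 0.61730, O = 0.92595.
SiO2 (M=60.083): mol = 0.85465; Si = 0.85465, O = 1.70930.
ΣO = 2.94223; factor = 8/ΣO = 2.71903.
Na apfu = 0.11358 × 2.71903 = 0.309.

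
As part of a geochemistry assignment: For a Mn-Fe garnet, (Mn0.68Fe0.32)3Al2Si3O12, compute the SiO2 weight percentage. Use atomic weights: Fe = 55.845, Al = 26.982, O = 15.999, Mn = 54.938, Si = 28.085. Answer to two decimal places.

36.35 wt%

Formula mass = 495.892 g/mol.
3 Si → 3.0000 mol SiO2 per formula unit; M(SiO2) = 60.083, so SiO2 mass = 180.249 g.
180.249/495.892 × 100 = 36.35 wt%.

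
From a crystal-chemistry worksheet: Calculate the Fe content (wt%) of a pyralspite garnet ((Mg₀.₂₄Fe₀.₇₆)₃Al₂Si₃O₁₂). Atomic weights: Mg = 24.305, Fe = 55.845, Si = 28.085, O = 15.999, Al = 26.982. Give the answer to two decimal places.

26.80 wt%

Molar mass of (Mg₀.₂₄Fe₀.₇₆)₃Al₂Si₃O₁₂: 0.72·24.305 + 2.28·55.845 + 2·26.982 + 3·28.085 + 12·15.999 = 475.033 g/mol.
Mass of Fe per formula unit: 2.28 × 55.845 = 127.327 g.
Weight fraction Fe = 127.327 / 475.033 = 0.2680.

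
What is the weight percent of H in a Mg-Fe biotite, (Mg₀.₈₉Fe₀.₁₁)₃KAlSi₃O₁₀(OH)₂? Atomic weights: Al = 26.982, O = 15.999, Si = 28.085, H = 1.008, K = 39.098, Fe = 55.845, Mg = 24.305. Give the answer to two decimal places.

0.47 mass %

M((Mg₀.₈₉Fe₀.₁₁)₃KAlSi₃O₁₀(OH)₂) = 427.662 g/mol.
H contributes 2 × 1.008 = 2.016 g per mole.
2.016/427.662 = 0.0047 → 0.47%.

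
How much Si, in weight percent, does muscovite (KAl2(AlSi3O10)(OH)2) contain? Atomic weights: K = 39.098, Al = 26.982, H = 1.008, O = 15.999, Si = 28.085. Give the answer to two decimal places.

M(KAl2(AlSi3O10)(OH)2) = 398.303 g/mol.
Si contributes 3 × 28.085 = 84.255 g per mole.
84.255/398.303 = 0.2115 → 21.15%.

21.15 weight percent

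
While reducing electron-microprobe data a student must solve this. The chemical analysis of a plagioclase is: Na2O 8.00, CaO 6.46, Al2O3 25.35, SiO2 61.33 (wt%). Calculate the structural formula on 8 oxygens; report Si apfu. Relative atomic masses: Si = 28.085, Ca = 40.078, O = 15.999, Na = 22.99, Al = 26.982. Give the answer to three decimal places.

Na2O (M=61.979): mol = 0.12908; Na = 0.25816, O = 0.12908.
CaO (M=56.077): mol = 0.11520; Ca = 0.11520, O = 0.11520.
Al2O3 (M=101.961): mol = 0.24862; Al = 0.49724, O = 0.74586.
SiO2 (M=60.083): mol = 1.02075; Si = 1.02075, O = 2.04150.
ΣO = 3.03164; factor = 8/ΣO = 2.63884.
Si apfu = 1.02075 × 2.63884 = 2.694.

2.694 Si apfu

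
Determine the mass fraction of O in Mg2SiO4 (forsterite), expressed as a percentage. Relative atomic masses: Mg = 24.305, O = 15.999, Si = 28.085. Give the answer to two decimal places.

45.49 mass %

Formula mass = 2×24.305 + 1×28.085 + 4×15.999 = 140.691 g/mol, of which 63.996 g is O.
So O makes up 63.996/140.691 = 0.4549 of the mass, i.e. 45.49%.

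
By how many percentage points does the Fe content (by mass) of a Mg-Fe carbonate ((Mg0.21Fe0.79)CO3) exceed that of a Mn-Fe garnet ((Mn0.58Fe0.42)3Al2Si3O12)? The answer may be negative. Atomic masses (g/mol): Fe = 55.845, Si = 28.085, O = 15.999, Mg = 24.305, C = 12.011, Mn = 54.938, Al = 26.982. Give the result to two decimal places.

26.21 percentage points

M((Mg0.21Fe0.79)CO3) = 109.230 g/mol, so wt% Fe = 44.118/109.230 × 100 = 40.39%.
M((Mn0.58Fe0.42)3Al2Si3O12) = 496.164 g/mol, so wt% Fe = 70.365/496.164 × 100 = 14.18%.
40.39 − 14.18 = 26.21 pp.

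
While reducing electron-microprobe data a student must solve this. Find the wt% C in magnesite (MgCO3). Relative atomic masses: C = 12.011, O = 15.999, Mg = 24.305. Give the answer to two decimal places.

Formula mass = 1*24.305 + 1*12.011 + 3*15.999 = 84.313 g/mol, of which 12.011 g is C.
So C makes up 12.011/84.313 = 0.1425 of the mass, i.e. 14.25%.

14.25 mass %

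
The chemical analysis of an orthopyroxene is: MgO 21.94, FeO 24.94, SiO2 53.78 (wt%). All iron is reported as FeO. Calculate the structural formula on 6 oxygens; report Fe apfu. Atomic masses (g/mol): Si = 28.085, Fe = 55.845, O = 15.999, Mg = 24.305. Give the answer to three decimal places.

21.94 wt% MgO ÷ 40.304 g/mol = 0.54436 mol, giving 0.54436 Mg and 0.54436 O.
24.94 wt% FeO ÷ 71.844 g/mol = 0.34714 mol, giving 0.34714 Fe and 0.34714 O.
53.78 wt% SiO2 ÷ 60.083 g/mol = 0.89510 mol, giving 0.89510 Si and 1.79020 O.
Oxygen sums to 2.68170; scaling by 6/2.68170 = 2.23739 puts the formula on 6 O.
Fe: 0.34714 × 2.23739 = 0.777 atoms per formula unit.

0.777 Fe apfu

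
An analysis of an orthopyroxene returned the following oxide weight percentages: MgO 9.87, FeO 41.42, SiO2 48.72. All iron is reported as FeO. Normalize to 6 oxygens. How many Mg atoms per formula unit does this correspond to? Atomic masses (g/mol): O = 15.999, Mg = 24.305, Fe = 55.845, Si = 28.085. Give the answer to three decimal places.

MgO (M=40.304): mol = 0.24489; Mg = 0.24489, O = 0.24489.
FeO (M=71.844): mol = 0.57653; Fe = 0.57653, O = 0.57653.
SiO2 (M=60.083): mol = 0.81088; Si = 0.81088, O = 1.62176.
ΣO = 2.44318; factor = 6/ΣO = 2.45582.
Mg apfu = 0.24489 × 2.45582 = 0.601.

0.601 Mg apfu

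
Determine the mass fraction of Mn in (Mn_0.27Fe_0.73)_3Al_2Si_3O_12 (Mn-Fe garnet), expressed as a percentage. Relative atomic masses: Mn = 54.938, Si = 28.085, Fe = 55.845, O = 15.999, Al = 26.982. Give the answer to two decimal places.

Formula mass = 0.81*54.938 + 2.19*55.845 + 2*26.982 + 3*28.085 + 12*15.999 = 497.007 g/mol, of which 44.500 g is Mn.
So Mn makes up 44.500/497.007 = 0.0895 of the mass, i.e. 8.95%.

8.95 weight percent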